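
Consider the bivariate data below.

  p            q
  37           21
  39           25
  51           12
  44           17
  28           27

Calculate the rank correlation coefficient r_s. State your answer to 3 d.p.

Rank p: 2, 3, 5, 4, 1
Rank q: 3, 4, 1, 2, 5
d = rank(p) − rank(q): -1, -1, 4, 2, -4; Σd² = 38
ρ = 1 − 6Σd² / [n(n²−1)] = 1 − 6×38 / (5×24) = 1 − 228/120 ≈ -0.900

-0.900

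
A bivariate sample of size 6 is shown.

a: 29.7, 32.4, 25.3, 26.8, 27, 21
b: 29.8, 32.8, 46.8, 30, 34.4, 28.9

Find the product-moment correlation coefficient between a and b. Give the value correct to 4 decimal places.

-0.0625

n = 6, Σa = 162.2, Σb = 202.7, Σa² = 4460.18, Σb² = 7072.69, Σab = 5471.52
nΣab − ΣaΣb = 32829.12 − 32877.94 = -48.82
nΣa² − (Σa)² = 26761.08 − 26308.84 = 452.24; nΣb² − (Σb)² = 42436.14 − 41087.29 = 1348.85
r = -48.82 / √(452.24 × 1348.85) = -48.82 / 781.0275 ≈ -0.0625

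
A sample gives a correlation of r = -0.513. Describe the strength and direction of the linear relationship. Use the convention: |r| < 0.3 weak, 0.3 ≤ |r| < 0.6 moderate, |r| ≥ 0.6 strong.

moderate negative

r = -0.513 < 0 so the relationship is negative.
|r| = 0.513, which falls in the moderate range.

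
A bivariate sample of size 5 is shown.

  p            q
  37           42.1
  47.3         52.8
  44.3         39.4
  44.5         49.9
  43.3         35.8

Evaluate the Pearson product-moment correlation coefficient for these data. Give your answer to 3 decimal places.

0.456

n = 5, Σp = 216.4, Σq = 220, Σp² = 9423.92, Σq² = 9884.26, Σpq = 9571.25
nΣpq − ΣpΣq = 47856.25 − 47608 = 248.25
nΣp² − (Σp)² = 47119.6 − 46828.96 = 290.64; nΣq² − (Σq)² = 49421.3 − 48400 = 1021.3
r = 248.25 / √(290.64 × 1021.3) = 248.25 / 544.8217 ≈ 0.456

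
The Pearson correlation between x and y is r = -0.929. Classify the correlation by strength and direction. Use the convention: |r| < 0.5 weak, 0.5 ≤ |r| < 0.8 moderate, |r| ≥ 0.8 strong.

r = -0.929 < 0 so the relationship is negative.
|r| = 0.929, which falls in the strong range.

strong negative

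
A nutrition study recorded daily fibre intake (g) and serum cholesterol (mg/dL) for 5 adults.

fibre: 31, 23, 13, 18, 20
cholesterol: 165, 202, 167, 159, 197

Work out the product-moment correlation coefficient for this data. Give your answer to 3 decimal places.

0.083

n = 5, Σx = 105, Σy = 890, Σx² = 2383, Σy² = 160008, Σxy = 18734
nΣxy − ΣxΣy = 93670 − 93450 = 220
nΣx² − (Σx)² = 11915 − 11025 = 890; nΣy² − (Σy)² = 800040 − 792100 = 7940
r = 220 / √(890 × 7940) = 220 / 2658.3077 ≈ 0.083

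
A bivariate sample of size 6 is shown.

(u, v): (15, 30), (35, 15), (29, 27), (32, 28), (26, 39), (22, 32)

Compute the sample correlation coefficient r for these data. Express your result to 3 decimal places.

-0.561

n = 6, Σu = 159, Σv = 171, Σu² = 4475, Σv² = 5183, Σuv = 4372
nΣuv − ΣuΣv = 26232 − 27189 = -957
nΣu² − (Σu)² = 26850 − 25281 = 1569; nΣv² − (Σv)² = 31098 − 29241 = 1857
r = -957 / √(1569 × 1857) = -957 / 1706.9367 ≈ -0.561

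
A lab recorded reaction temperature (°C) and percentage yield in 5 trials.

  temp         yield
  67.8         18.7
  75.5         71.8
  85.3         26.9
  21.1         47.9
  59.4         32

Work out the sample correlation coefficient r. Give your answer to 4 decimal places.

n = 5, Σx = 309.1, Σy = 197.3, Σx² = 21546.75, Σy² = 9546.95, Σxy = 11894.82
nΣxy − ΣxΣy = 59474.1 − 60985.43 = -1511.33
nΣx² − (Σx)² = 107733.75 − 95542.81 = 12190.94; nΣy² − (Σy)² = 47734.75 − 38927.29 = 8807.46
r = -1511.33 / √(12190.94 × 8807.46) = -1511.33 / 10362.0083 ≈ -0.1459

-0.1459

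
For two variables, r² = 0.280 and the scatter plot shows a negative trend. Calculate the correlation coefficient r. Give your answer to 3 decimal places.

|r| = √0.280 = 0.529
The association is negative, so r = −0.529.

-0.529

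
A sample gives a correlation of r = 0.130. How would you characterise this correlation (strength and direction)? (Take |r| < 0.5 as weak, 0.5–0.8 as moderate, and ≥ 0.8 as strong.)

r = 0.130 > 0 so the relationship is positive.
|r| = 0.130, which falls in the weak range.

weak positive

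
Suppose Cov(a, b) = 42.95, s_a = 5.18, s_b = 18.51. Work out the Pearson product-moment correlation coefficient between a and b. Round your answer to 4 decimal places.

r = Cov(a,b) / (s_a · s_b) = 42.95 / (5.18 × 18.51)
  = 42.95 / 95.8818 ≈ 0.4479

0.4479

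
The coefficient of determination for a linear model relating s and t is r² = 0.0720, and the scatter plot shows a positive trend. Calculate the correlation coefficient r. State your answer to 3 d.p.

0.268

|r| = √0.0720 = 0.268
The association is positive, so r = 0.268.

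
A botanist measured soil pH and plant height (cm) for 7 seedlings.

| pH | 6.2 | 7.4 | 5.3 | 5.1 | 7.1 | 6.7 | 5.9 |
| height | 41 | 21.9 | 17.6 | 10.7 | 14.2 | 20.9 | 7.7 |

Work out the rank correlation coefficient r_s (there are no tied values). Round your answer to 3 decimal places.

0.500

Rank pH: 4, 7, 2, 1, 6, 5, 3
Rank height: 7, 6, 4, 2, 3, 5, 1
d = rank(pH) − rank(height): -3, 1, -2, -1, 3, 0, 2; Σd² = 28
ρ = 1 − 6Σd² / [n(n²−1)] = 1 − 6×28 / (7×48) = 1 − 168/336 ≈ 0.500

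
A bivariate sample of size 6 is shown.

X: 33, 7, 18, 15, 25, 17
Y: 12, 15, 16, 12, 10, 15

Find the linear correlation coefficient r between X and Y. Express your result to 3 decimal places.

-0.570

n = 6, ΣX = 115, ΣY = 80, ΣX² = 2601, ΣY² = 1094, ΣXY = 1474
nΣXY − ΣXΣY = 8844 − 9200 = -356
nΣX² − (ΣX)² = 15606 − 13225 = 2381; nΣY² − (ΣY)² = 6564 − 6400 = 164
r = -356 / √(2381 × 164) = -356 / 624.8872 ≈ -0.570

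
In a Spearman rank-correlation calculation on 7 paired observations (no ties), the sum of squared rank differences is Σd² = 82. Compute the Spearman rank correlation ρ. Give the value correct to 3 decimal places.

-0.464

ρ = 1 − 6Σd² / [n(n²−1)] = 1 − 6×82 / (7×48)
  = 1 − 492/336 = 1 − 1.4643 ≈ -0.464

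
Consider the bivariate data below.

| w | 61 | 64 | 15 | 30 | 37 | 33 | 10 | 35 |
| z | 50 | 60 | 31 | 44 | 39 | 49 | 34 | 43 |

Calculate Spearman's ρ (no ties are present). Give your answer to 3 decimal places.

0.762

Rank w: 7, 8, 2, 3, 6, 4, 1, 5
Rank z: 7, 8, 1, 5, 3, 6, 2, 4
d = rank(w) − rank(z): 0, 0, 1, -2, 3, -2, -1, 1; Σd² = 20
ρ = 1 − 6Σd² / [n(n²−1)] = 1 − 6×20 / (8×63) = 1 − 120/504 ≈ 0.762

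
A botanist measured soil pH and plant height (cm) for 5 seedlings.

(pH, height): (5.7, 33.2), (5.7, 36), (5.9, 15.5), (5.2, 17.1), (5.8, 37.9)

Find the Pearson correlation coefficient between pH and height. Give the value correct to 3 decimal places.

n = 5, Σx = 28.3, Σy = 139.7, Σx² = 160.47, Σy² = 4367.31, Σxy = 794.63
nΣxy − ΣxΣy = 3973.15 − 3953.51 = 19.64
nΣx² − (Σx)² = 802.35 − 800.89 = 1.46; nΣy² − (Σy)² = 21836.55 − 19516.09 = 2320.46
r = 19.64 / √(1.46 × 2320.46) = 19.64 / 58.2054 ≈ 0.337

0.337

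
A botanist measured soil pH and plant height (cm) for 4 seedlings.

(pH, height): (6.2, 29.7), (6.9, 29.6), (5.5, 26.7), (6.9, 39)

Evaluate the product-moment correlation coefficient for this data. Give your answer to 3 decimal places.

n = 4, Σx = 25.5, Σy = 125, Σx² = 163.91, Σy² = 3992.14, Σxy = 804.33
nΣxy − ΣxΣy = 3217.32 − 3187.5 = 29.82
nΣx² − (Σx)² = 655.64 − 650.25 = 5.39; nΣy² − (Σy)² = 15968.56 − 15625 = 343.56
r = 29.82 / √(5.39 × 343.56) = 29.82 / 43.0324 ≈ 0.693

0.693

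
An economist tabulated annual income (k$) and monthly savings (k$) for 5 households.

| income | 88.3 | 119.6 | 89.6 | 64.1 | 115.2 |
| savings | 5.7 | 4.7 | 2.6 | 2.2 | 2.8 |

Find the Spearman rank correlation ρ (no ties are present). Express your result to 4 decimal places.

0.4000

Rank income: 2, 5, 3, 1, 4
Rank savings: 5, 4, 2, 1, 3
d = rank(income) − rank(savings): -3, 1, 1, 0, 1; Σd² = 12
ρ = 1 − 6Σd² / [n(n²−1)] = 1 − 6×12 / (5×24) = 1 − 72/120 ≈ 0.4000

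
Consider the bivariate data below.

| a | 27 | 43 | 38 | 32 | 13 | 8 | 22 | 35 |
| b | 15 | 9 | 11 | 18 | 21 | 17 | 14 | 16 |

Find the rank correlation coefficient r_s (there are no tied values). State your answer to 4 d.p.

Rank a: 4, 8, 7, 5, 2, 1, 3, 6
Rank b: 4, 1, 2, 7, 8, 6, 3, 5
d = rank(a) − rank(b): 0, 7, 5, -2, -6, -5, 0, 1; Σd² = 140
ρ = 1 − 6Σd² / [n(n²−1)] = 1 − 6×140 / (8×63) = 1 − 840/504 ≈ -0.6667

-0.6667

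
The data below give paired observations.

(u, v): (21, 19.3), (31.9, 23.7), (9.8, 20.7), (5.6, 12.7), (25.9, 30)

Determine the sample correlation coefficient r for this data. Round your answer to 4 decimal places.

n = 5, Σu = 94.2, Σv = 106.4, Σu² = 2256.82, Σv² = 2423.96, Σuv = 2212.31
nΣuv − ΣuΣv = 11061.55 − 10022.88 = 1038.67
nΣu² − (Σu)² = 11284.1 − 8873.64 = 2410.46; nΣv² − (Σv)² = 12119.8 − 11320.96 = 798.84
r = 1038.67 / √(2410.46 × 798.84) = 1038.67 / 1387.6498 ≈ 0.7485

0.7485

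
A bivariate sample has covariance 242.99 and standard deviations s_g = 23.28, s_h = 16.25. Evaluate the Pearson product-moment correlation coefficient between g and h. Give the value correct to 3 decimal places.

0.642

r = Cov(g,h) / (s_g · s_h) = 242.99 / (23.28 × 16.25)
  = 242.99 / 378.3000 ≈ 0.642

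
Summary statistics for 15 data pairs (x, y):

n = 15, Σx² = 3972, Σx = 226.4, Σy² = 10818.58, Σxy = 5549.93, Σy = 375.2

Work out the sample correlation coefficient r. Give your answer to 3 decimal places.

r = (nΣxy − ΣxΣy) / √[(nΣx² − (Σx)²)(nΣy² − (Σy)²)]
Numerator: 15×5549.93 − 226.4×375.2 = -1696.33
Denominator: √[(59580 − 51256.96)(162278.7 − 140775.04)] = √[8323.04 × 21503.66] = 13378.1846
r = -1696.33 / 13378.1846 ≈ -0.127

-0.127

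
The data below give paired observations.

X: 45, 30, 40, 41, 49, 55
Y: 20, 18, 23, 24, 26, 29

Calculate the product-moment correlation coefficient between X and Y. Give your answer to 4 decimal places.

n = 6, ΣX = 260, ΣY = 140, ΣX² = 11632, ΣY² = 3346, ΣXY = 6213
nΣXY − ΣXΣY = 37278 − 36400 = 878
nΣX² − (ΣX)² = 69792 − 67600 = 2192; nΣY² − (ΣY)² = 20076 − 19600 = 476
r = 878 / √(2192 × 476) = 878 / 1021.4656 ≈ 0.8595

0.8595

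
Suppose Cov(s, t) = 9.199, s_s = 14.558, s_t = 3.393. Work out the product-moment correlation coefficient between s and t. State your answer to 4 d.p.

r = Cov(s,t) / (s_s · s_t) = 9.199 / (14.558 × 3.393)
  = 9.199 / 49.3953 ≈ 0.1862

0.1862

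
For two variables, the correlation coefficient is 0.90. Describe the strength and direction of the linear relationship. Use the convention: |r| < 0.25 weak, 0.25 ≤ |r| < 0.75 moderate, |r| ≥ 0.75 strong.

strong positive

r = 0.90 > 0 so the relationship is positive.
|r| = 0.90, which falls in the strong range.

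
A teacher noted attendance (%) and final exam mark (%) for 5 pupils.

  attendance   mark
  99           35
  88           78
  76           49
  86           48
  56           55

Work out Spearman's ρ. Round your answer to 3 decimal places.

Rank attendance: 5, 4, 2, 3, 1
Rank mark: 1, 5, 3, 2, 4
d = rank(attendance) − rank(mark): 4, -1, -1, 1, -3; Σd² = 28
ρ = 1 − 6Σd² / [n(n²−1)] = 1 − 6×28 / (5×24) = 1 − 168/120 ≈ -0.400

-0.400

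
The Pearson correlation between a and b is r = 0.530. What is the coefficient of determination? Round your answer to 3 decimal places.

0.281

r² = (0.530)² = 0.281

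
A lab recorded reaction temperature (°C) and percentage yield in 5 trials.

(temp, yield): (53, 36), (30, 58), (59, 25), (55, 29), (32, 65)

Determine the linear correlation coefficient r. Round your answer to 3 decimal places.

n = 5, Σx = 229, Σy = 213, Σx² = 11239, Σy² = 10351, Σxy = 8798
nΣxy − ΣxΣy = 43990 − 48777 = -4787
nΣx² − (Σx)² = 56195 − 52441 = 3754; nΣy² − (Σy)² = 51755 − 45369 = 6386
r = -4787 / √(3754 × 6386) = -4787 / 4896.2275 ≈ -0.978

-0.978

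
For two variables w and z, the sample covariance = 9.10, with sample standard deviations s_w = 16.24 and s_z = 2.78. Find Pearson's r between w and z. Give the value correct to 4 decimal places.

0.2016

r = Cov(w,z) / (s_w · s_z) = 9.10 / (16.24 × 2.78)
  = 9.10 / 45.1472 ≈ 0.2016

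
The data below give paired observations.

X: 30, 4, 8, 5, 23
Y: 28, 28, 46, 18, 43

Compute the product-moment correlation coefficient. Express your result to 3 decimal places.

0.213

n = 5, ΣX = 70, ΣY = 163, ΣX² = 1534, ΣY² = 5857, ΣXY = 2399
nΣXY − ΣXΣY = 11995 − 11410 = 585
nΣX² − (ΣX)² = 7670 − 4900 = 2770; nΣY² − (ΣY)² = 29285 − 26569 = 2716
r = 585 / √(2770 × 2716) = 585 / 2742.8671 ≈ 0.213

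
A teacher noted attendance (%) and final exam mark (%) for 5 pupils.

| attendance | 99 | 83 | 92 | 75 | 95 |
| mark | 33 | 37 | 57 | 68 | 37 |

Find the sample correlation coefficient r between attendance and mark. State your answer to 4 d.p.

-0.6816

n = 5, Σx = 444, Σy = 232, Σx² = 39804, Σy² = 11700, Σxy = 20197
nΣxy − ΣxΣy = 100985 − 103008 = -2023
nΣx² − (Σx)² = 199020 − 197136 = 1884; nΣy² − (Σy)² = 58500 − 53824 = 4676
r = -2023 / √(1884 × 4676) = -2023 / 2968.0943 ≈ -0.6816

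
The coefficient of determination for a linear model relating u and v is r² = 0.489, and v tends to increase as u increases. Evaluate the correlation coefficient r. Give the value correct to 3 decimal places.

0.699

|r| = √0.489 = 0.699
The association is positive, so r = 0.699.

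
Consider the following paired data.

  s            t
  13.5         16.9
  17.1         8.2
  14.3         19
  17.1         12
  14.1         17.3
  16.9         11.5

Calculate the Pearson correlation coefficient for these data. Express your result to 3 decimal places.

n = 6, Σs = 93, Σt = 84.9, Σs² = 1455.98, Σt² = 1289.39, Σst = 1283.55
nΣst − ΣsΣt = 7701.3 − 7895.7 = -194.4
nΣs² − (Σs)² = 8735.88 − 8649 = 86.88; nΣt² − (Σt)² = 7736.34 − 7208.01 = 528.33
r = -194.4 / √(86.88 × 528.33) = -194.4 / 214.2459 ≈ -0.907

-0.907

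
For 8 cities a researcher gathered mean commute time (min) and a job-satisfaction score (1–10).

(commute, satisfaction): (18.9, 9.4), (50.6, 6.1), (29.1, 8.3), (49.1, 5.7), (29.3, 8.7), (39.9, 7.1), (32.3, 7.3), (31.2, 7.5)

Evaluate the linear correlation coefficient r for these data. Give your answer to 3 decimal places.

-0.955

n = 8, Σx = 280.4, Σy = 60.1, Σx² = 10642.42, Σy² = 462.59, Σxy = 2015.71
nΣxy − ΣxΣy = 16125.68 − 16852.04 = -726.36
nΣx² − (Σx)² = 85139.36 − 78624.16 = 6515.2; nΣy² − (Σy)² = 3700.72 − 3612.01 = 88.71
r = -726.36 / √(6515.2 × 88.71) = -726.36 / 760.2390 ≈ -0.955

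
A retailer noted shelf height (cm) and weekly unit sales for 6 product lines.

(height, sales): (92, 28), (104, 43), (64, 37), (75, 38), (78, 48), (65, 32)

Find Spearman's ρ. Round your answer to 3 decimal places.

0.257

Rank height: 5, 6, 1, 3, 4, 2
Rank sales: 1, 5, 3, 4, 6, 2
d = rank(height) − rank(sales): 4, 1, -2, -1, -2, 0; Σd² = 26
ρ = 1 − 6Σd² / [n(n²−1)] = 1 − 6×26 / (6×35) = 1 − 156/210 ≈ 0.257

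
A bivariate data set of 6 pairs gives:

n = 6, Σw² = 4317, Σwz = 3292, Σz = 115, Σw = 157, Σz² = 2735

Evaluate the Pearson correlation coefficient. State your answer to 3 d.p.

0.849

r = (nΣwz − ΣwΣz) / √[(nΣw² − (Σw)²)(nΣz² − (Σz)²)]
Numerator: 6×3292 − 157×115 = 1697
Denominator: √[(25902 − 24649)(16410 − 13225)] = √[1253 × 3185] = 1997.6999
r = 1697 / 1997.6999 ≈ 0.849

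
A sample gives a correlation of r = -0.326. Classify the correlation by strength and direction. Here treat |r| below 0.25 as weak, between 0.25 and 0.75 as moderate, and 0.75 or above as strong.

moderate negative

r = -0.326 < 0 so the relationship is negative.
|r| = 0.326, which falls in the moderate range.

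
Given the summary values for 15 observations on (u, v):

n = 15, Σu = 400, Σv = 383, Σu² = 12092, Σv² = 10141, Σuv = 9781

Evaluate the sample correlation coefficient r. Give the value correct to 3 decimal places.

r = (nΣuv − ΣuΣv) / √[(nΣu² − (Σu)²)(nΣv² − (Σv)²)]
Numerator: 15×9781 − 400×383 = -6485
Denominator: √[(181380 − 160000)(152115 − 146689)] = √[21380 × 5426] = 10770.6954
r = -6485 / 10770.6954 ≈ -0.602

-0.602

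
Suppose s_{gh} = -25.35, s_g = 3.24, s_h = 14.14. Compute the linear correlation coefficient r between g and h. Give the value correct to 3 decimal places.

r = Cov(g,h) / (s_g · s_h) = -25.35 / (3.24 × 14.14)
  = -25.35 / 45.8136 ≈ -0.553

-0.553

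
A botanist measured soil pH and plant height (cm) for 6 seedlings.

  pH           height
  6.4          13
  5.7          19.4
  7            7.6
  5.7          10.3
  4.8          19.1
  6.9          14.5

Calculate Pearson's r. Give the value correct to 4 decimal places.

n = 6, Σx = 36.5, Σy = 83.9, Σx² = 225.59, Σy² = 1284.27, Σxy = 497.42
nΣxy − ΣxΣy = 2984.52 − 3062.35 = -77.83
nΣx² − (Σx)² = 1353.54 − 1332.25 = 21.29; nΣy² − (Σy)² = 7705.62 − 7039.21 = 666.41
r = -77.83 / √(21.29 × 666.41) = -77.83 / 119.1128 ≈ -0.6534

-0.6534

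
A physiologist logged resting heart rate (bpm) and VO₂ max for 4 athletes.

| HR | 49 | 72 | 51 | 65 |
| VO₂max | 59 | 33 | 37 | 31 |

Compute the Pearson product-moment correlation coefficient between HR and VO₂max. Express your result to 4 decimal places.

-0.7243

n = 4, Σx = 237, Σy = 160, Σx² = 14411, Σy² = 6900, Σxy = 9169
nΣxy − ΣxΣy = 36676 − 37920 = -1244
nΣx² − (Σx)² = 57644 − 56169 = 1475; nΣy² − (Σy)² = 27600 − 25600 = 2000
r = -1244 / √(1475 × 2000) = -1244 / 1717.5564 ≈ -0.7243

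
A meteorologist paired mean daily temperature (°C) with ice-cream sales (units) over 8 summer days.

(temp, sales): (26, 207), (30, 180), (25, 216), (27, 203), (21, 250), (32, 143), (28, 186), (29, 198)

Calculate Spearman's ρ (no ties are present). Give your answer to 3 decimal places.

Rank temp: 3, 7, 2, 4, 1, 8, 5, 6
Rank sales: 6, 2, 7, 5, 8, 1, 3, 4
d = rank(temp) − rank(sales): -3, 5, -5, -1, -7, 7, 2, 2; Σd² = 166
ρ = 1 − 6Σd² / [n(n²−1)] = 1 − 6×166 / (8×63) = 1 − 996/504 ≈ -0.976

-0.976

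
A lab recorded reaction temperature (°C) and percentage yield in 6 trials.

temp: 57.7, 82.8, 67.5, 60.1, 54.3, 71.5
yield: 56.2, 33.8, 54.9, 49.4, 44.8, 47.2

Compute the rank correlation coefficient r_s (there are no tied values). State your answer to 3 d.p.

Rank temp: 2, 6, 4, 3, 1, 5
Rank yield: 6, 1, 5, 4, 2, 3
d = rank(temp) − rank(yield): -4, 5, -1, -1, -1, 2; Σd² = 48
ρ = 1 − 6Σd² / [n(n²−1)] = 1 − 6×48 / (6×35) = 1 − 288/210 ≈ -0.371

-0.371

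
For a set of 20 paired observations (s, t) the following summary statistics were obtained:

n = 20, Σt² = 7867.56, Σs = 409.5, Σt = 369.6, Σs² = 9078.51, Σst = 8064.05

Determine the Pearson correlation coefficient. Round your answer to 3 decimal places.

0.585

r = (nΣst − ΣsΣt) / √[(nΣs² − (Σs)²)(nΣt² − (Σt)²)]
Numerator: 20×8064.05 − 409.5×369.6 = 9929.8
Denominator: √[(181570.2 − 167690.25)(157351.2 − 136604.16)] = √[13879.95 × 20747.04] = 16969.6163
r = 9929.8 / 16969.6163 ≈ 0.585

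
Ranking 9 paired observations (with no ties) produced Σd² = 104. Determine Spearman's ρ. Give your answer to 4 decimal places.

0.1333

ρ = 1 − 6Σd² / [n(n²−1)] = 1 − 6×104 / (9×80)
  = 1 − 624/720 = 1 − 0.86667 ≈ 0.1333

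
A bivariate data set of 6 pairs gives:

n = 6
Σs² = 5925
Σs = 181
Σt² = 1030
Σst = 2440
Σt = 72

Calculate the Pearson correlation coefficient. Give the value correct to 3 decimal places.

0.965

r = (nΣst − ΣsΣt) / √[(nΣs² − (Σs)²)(nΣt² − (Σt)²)]
Numerator: 6×2440 − 181×72 = 1608
Denominator: √[(35550 − 32761)(6180 − 5184)] = √[2789 × 996] = 1666.6865
r = 1608 / 1666.6865 ≈ 0.965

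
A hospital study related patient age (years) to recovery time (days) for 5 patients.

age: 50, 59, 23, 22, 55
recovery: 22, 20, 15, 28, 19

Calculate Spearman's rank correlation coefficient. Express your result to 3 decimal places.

Rank age: 3, 5, 2, 1, 4
Rank recovery: 4, 3, 1, 5, 2
d = rank(age) − rank(recovery): -1, 2, 1, -4, 2; Σd² = 26
ρ = 1 − 6Σd² / [n(n²−1)] = 1 − 6×26 / (5×24) = 1 − 156/120 ≈ -0.300

-0.300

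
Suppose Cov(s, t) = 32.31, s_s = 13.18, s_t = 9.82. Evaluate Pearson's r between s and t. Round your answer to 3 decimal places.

0.250

r = Cov(s,t) / (s_s · s_t) = 32.31 / (13.18 × 9.82)
  = 32.31 / 129.4276 ≈ 0.250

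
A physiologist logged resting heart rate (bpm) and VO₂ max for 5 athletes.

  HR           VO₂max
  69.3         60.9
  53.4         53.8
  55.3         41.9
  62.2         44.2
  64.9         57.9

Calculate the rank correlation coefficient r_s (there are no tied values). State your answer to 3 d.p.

Rank HR: 5, 1, 2, 3, 4
Rank VO₂max: 5, 3, 1, 2, 4
d = rank(HR) − rank(VO₂max): 0, -2, 1, 1, 0; Σd² = 6
ρ = 1 − 6Σd² / [n(n²−1)] = 1 − 6×6 / (5×24) = 1 − 36/120 ≈ 0.700

0.700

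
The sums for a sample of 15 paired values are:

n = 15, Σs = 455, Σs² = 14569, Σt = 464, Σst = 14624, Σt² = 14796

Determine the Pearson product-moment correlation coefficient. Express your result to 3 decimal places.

r = (nΣst − ΣsΣt) / √[(nΣs² − (Σs)²)(nΣt² − (Σt)²)]
Numerator: 15×14624 − 455×464 = 8240
Denominator: √[(218535 − 207025)(221940 − 215296)] = √[11510 × 6644] = 8744.8522
r = 8240 / 8744.8522 ≈ 0.942

0.942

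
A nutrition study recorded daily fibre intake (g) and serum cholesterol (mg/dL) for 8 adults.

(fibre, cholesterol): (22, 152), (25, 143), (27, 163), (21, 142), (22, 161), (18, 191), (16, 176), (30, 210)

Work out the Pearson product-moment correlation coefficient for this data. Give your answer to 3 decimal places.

0.164

n = 8, Σx = 181, Σy = 1338, Σx² = 4243, Σy² = 227764, Σxy = 30398
nΣxy − ΣxΣy = 243184 − 242178 = 1006
nΣx² − (Σx)² = 33944 − 32761 = 1183; nΣy² − (Σy)² = 1822112 − 1790244 = 31868
r = 1006 / √(1183 × 31868) = 1006 / 6140.0199 ≈ 0.164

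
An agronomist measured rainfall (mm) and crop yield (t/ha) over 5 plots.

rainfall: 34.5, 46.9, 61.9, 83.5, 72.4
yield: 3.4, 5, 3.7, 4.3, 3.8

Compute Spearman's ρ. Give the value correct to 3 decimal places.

Rank rainfall: 1, 2, 3, 5, 4
Rank yield: 1, 5, 2, 4, 3
d = rank(rainfall) − rank(yield): 0, -3, 1, 1, 1; Σd² = 12
ρ = 1 − 6Σd² / [n(n²−1)] = 1 − 6×12 / (5×24) = 1 − 72/120 ≈ 0.400

0.400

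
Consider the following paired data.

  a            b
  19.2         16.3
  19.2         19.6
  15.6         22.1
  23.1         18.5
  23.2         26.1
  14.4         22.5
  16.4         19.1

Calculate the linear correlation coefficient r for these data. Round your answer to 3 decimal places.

0.052

n = 7, Σa = 131.1, Σb = 144.2, Σa² = 2528.81, Σb² = 3032.78, Σab = 2704.15
nΣab − ΣaΣb = 18929.05 − 18904.62 = 24.43
nΣa² − (Σa)² = 17701.67 − 17187.21 = 514.46; nΣb² − (Σb)² = 21229.46 − 20793.64 = 435.82
r = 24.43 / √(514.46 × 435.82) = 24.43 / 473.5103 ≈ 0.052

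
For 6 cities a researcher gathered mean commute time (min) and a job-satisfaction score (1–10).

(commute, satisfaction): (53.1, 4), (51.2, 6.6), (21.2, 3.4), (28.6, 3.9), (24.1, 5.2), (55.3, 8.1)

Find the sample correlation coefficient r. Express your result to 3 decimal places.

n = 6, Σx = 233.5, Σy = 31.2, Σx² = 10347.35, Σy² = 178.98, Σxy = 1307.19
nΣxy − ΣxΣy = 7843.14 − 7285.2 = 557.94
nΣx² − (Σx)² = 62084.1 − 54522.25 = 7561.85; nΣy² − (Σy)² = 1073.88 − 973.44 = 100.44
r = 557.94 / √(7561.85 × 100.44) = 557.94 / 871.5000 ≈ 0.640

0.640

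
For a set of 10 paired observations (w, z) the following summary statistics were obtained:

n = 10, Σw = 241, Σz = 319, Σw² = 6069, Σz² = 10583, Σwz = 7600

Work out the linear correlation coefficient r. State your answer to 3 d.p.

r = (nΣwz − ΣwΣz) / √[(nΣw² − (Σw)²)(nΣz² − (Σz)²)]
Numerator: 10×7600 − 241×319 = -879
Denominator: √[(60690 − 58081)(105830 − 101761)] = √[2609 × 4069] = 3258.2236
r = -879 / 3258.2236 ≈ -0.270

-0.270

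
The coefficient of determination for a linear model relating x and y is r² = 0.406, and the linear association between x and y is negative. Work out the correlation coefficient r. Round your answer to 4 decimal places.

-0.6372

|r| = √0.406 = 0.6372
The association is negative, so r = −0.6372.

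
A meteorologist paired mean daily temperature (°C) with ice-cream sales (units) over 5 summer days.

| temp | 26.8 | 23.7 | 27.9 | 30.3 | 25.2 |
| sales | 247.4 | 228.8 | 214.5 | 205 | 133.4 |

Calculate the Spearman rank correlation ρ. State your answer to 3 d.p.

Rank temp: 3, 1, 4, 5, 2
Rank sales: 5, 4, 3, 2, 1
d = rank(temp) − rank(sales): -2, -3, 1, 3, 1; Σd² = 24
ρ = 1 − 6Σd² / [n(n²−1)] = 1 − 6×24 / (5×24) = 1 − 144/120 ≈ -0.200

-0.200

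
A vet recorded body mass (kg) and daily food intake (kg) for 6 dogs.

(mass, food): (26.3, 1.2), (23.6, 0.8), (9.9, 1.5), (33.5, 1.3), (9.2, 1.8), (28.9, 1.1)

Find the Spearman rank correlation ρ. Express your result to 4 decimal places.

Rank mass: 4, 3, 2, 6, 1, 5
Rank food: 3, 1, 5, 4, 6, 2
d = rank(mass) − rank(food): 1, 2, -3, 2, -5, 3; Σd² = 52
ρ = 1 − 6Σd² / [n(n²−1)] = 1 − 6×52 / (6×35) = 1 − 312/210 ≈ -0.4857

-0.4857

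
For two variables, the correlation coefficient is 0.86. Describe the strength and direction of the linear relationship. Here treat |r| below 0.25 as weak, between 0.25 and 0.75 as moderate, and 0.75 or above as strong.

r = 0.86 > 0 so the relationship is positive.
|r| = 0.86, which falls in the strong range.

strong positive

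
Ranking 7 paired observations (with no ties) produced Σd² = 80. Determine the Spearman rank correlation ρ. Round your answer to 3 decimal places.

ρ = 1 − 6Σd² / [n(n²−1)] = 1 − 6×80 / (7×48)
  = 1 − 480/336 = 1 − 1.4286 ≈ -0.429

-0.429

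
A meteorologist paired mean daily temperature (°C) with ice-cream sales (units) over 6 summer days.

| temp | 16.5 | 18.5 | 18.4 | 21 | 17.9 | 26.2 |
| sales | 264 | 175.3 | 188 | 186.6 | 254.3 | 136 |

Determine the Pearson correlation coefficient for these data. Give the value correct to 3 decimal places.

n = 6, Σx = 118.5, Σy = 1204.2, Σx² = 2400.91, Σy² = 253754.14, Σxy = 23092.02
nΣxy − ΣxΣy = 138552.12 − 142697.7 = -4145.58
nΣx² − (Σx)² = 14405.46 − 14042.25 = 363.21; nΣy² − (Σy)² = 1522524.84 − 1450097.64 = 72427.2
r = -4145.58 / √(363.21 × 72427.2) = -4145.58 / 5128.9651 ≈ -0.808

-0.808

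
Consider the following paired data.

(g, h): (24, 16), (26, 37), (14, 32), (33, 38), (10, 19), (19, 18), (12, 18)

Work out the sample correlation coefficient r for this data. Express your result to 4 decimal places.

n = 7, Σg = 138, Σh = 178, Σg² = 3142, Σh² = 5102, Σgh = 3796
nΣgh − ΣgΣh = 26572 − 24564 = 2008
nΣg² − (Σg)² = 21994 − 19044 = 2950; nΣh² − (Σh)² = 35714 − 31684 = 4030
r = 2008 / √(2950 × 4030) = 2008 / 3447.9704 ≈ 0.5824

0.5824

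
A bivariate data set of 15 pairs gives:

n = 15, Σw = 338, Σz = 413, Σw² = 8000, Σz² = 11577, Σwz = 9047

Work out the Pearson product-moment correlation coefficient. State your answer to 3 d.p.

-0.923

r = (nΣwz − ΣwΣz) / √[(nΣw² − (Σw)²)(nΣz² − (Σz)²)]
Numerator: 15×9047 − 338×413 = -3889
Denominator: √[(120000 − 114244)(173655 − 170569)] = √[5756 × 3086] = 4214.6193
r = -3889 / 4214.6193 ≈ -0.923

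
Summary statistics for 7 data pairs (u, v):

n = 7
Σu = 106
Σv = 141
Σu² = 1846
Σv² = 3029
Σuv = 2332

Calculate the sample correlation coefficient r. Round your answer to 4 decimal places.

r = (nΣuv − ΣuΣv) / √[(nΣu² − (Σu)²)(nΣv² − (Σv)²)]
Numerator: 7×2332 − 106×141 = 1378
Denominator: √[(12922 − 11236)(21203 − 19881)] = √[1686 × 1322] = 1492.9474
r = 1378 / 1492.9474 ≈ 0.9230

0.9230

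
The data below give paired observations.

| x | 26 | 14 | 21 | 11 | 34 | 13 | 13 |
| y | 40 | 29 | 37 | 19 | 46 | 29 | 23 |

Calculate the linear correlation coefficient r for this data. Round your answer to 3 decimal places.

0.948

n = 7, Σx = 132, Σy = 223, Σx² = 2928, Σy² = 7657, Σxy = 4672
nΣxy − ΣxΣy = 32704 − 29436 = 3268
nΣx² − (Σx)² = 20496 − 17424 = 3072; nΣy² − (Σy)² = 53599 − 49729 = 3870
r = 3268 / √(3072 × 3870) = 3268 / 3447.9907 ≈ 0.948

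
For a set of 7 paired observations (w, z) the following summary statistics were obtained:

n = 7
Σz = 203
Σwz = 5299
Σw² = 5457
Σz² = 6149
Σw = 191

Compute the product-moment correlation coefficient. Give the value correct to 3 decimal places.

-0.946

r = (nΣwz − ΣwΣz) / √[(nΣw² − (Σw)²)(nΣz² − (Σz)²)]
Numerator: 7×5299 − 191×203 = -1680
Denominator: √[(38199 − 36481)(43043 − 41209)] = √[1718 × 1834] = 1775.0527
r = -1680 / 1775.0527 ≈ -0.946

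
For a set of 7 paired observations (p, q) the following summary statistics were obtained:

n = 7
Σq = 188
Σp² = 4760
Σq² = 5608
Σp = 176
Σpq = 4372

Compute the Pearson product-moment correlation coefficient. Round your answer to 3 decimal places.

-0.820

r = (nΣpq − ΣpΣq) / √[(nΣp² − (Σp)²)(nΣq² − (Σq)²)]
Numerator: 7×4372 − 176×188 = -2484
Denominator: √[(33320 − 30976)(39256 − 35344)] = √[2344 × 3912] = 3028.1559
r = -2484 / 3028.1559 ≈ -0.820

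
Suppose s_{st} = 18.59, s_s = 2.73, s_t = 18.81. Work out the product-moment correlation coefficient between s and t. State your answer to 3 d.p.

r = Cov(s,t) / (s_s · s_t) = 18.59 / (2.73 × 18.81)
  = 18.59 / 51.3513 ≈ 0.362

0.362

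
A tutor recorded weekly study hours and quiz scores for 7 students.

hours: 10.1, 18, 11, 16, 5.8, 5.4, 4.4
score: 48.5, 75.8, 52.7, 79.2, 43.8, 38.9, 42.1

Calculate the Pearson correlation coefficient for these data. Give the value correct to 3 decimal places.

n = 7, Σx = 70.7, Σy = 381, Σx² = 885.17, Σy² = 22351.88, Σxy = 4350.49
nΣxy − ΣxΣy = 30453.43 − 26936.7 = 3516.73
nΣx² − (Σx)² = 6196.19 − 4998.49 = 1197.7; nΣy² − (Σy)² = 156463.16 − 145161 = 11302.16
r = 3516.73 / √(1197.7 × 11302.16) = 3516.73 / 3679.2115 ≈ 0.956

0.956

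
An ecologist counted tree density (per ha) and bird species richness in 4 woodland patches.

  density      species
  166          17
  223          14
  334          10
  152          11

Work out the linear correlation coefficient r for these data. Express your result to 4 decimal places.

n = 4, Σx = 875, Σy = 52, Σx² = 211945, Σy² = 706, Σxy = 10956
nΣxy − ΣxΣy = 43824 − 45500 = -1676
nΣx² − (Σx)² = 847780 − 765625 = 82155; nΣy² − (Σy)² = 2824 − 2704 = 120
r = -1676 / √(82155 × 120) = -1676 / 3139.8408 ≈ -0.5338

-0.5338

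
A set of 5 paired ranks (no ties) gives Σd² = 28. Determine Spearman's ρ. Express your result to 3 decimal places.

ρ = 1 − 6Σd² / [n(n²−1)] = 1 − 6×28 / (5×24)
  = 1 − 168/120 = 1 − 1.4000 ≈ -0.400

-0.400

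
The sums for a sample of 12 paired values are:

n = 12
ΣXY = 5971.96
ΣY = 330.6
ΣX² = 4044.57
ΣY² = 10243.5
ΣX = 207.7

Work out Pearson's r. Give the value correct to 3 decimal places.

0.350

r = (nΣXY − ΣXΣY) / √[(nΣX² − (ΣX)²)(nΣY² − (ΣY)²)]
Numerator: 12×5971.96 − 207.7×330.6 = 2997.9
Denominator: √[(48534.84 − 43139.29)(122922 − 109296.36)] = √[5395.55 × 13625.64] = 8574.2534
r = 2997.9 / 8574.2534 ≈ 0.350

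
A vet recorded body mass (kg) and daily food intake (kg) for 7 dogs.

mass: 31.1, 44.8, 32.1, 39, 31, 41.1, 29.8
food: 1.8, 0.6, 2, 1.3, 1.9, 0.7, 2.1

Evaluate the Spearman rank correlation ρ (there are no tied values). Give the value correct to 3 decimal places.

-0.893

Rank mass: 3, 7, 4, 5, 2, 6, 1
Rank food: 4, 1, 6, 3, 5, 2, 7
d = rank(mass) − rank(food): -1, 6, -2, 2, -3, 4, -6; Σd² = 106
ρ = 1 − 6Σd² / [n(n²−1)] = 1 − 6×106 / (7×48) = 1 − 636/336 ≈ -0.893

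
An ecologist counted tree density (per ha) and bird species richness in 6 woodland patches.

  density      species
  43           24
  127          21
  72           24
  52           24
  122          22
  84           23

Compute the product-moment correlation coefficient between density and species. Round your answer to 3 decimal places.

n = 6, Σx = 500, Σy = 138, Σx² = 47806, Σy² = 3182, Σxy = 11291
nΣxy − ΣxΣy = 67746 − 69000 = -1254
nΣx² − (Σx)² = 286836 − 250000 = 36836; nΣy² − (Σy)² = 19092 − 19044 = 48
r = -1254 / √(36836 × 48) = -1254 / 1329.7097 ≈ -0.943

-0.943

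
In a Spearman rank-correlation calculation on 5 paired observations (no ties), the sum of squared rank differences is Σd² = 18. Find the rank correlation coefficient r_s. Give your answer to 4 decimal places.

ρ = 1 − 6Σd² / [n(n²−1)] = 1 − 6×18 / (5×24)
  = 1 − 108/120 = 1 − 0.90000 ≈ 0.1000

0.1000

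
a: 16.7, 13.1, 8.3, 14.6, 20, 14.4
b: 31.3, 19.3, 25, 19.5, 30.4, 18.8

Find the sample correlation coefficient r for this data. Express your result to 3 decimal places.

0.464

n = 6, Σa = 87.1, Σb = 144.3, Σa² = 1339.91, Σb² = 3635.03, Σab = 2146.46
nΣab − ΣaΣb = 12878.76 − 12568.53 = 310.23
nΣa² − (Σa)² = 8039.46 − 7586.41 = 453.05; nΣb² − (Σb)² = 21810.18 − 20822.49 = 987.69
r = 310.23 / √(453.05 × 987.69) = 310.23 / 668.9342 ≈ 0.464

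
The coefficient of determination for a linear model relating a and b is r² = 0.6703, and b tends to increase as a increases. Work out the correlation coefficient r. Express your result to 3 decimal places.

|r| = √0.6703 = 0.819
The association is positive, so r = 0.819.

0.819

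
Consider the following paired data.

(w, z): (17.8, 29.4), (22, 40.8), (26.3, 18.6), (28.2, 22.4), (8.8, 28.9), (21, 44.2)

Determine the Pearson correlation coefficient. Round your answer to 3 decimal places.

-0.252

n = 6, Σw = 124.1, Σz = 184.3, Σw² = 2806.21, Σz² = 6165.57, Σwz = 3724.3
nΣwz − ΣwΣz = 22345.8 − 22871.63 = -525.83
nΣw² − (Σw)² = 16837.26 − 15400.81 = 1436.45; nΣz² − (Σz)² = 36993.42 − 33966.49 = 3026.93
r = -525.83 / √(1436.45 × 3026.93) = -525.83 / 2085.1939 ≈ -0.252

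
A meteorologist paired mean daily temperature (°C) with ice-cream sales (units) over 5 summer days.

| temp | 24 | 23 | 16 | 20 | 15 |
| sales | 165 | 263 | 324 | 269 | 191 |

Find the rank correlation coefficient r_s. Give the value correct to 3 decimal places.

Rank temp: 5, 4, 2, 3, 1
Rank sales: 1, 3, 5, 4, 2
d = rank(temp) − rank(sales): 4, 1, -3, -1, -1; Σd² = 28
ρ = 1 − 6Σd² / [n(n²−1)] = 1 − 6×28 / (5×24) = 1 − 168/120 ≈ -0.400

-0.400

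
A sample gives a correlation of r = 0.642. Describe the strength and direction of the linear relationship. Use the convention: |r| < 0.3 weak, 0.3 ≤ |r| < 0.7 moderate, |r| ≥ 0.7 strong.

r = 0.642 > 0 so the relationship is positive.
|r| = 0.642, which falls in the moderate range.

moderate positive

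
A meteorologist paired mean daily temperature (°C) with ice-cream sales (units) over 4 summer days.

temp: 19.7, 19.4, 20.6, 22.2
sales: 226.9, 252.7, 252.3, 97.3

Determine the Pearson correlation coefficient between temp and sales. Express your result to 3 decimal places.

n = 4, Σx = 81.9, Σy = 829.2, Σx² = 1681.65, Σy² = 188463.48, Σxy = 16729.75
nΣxy − ΣxΣy = 66919 − 67911.48 = -992.48
nΣx² − (Σx)² = 6726.6 − 6707.61 = 18.99; nΣy² − (Σy)² = 753853.92 − 687572.64 = 66281.28
r = -992.48 / √(18.99 × 66281.28) = -992.48 / 1121.9098 ≈ -0.885

-0.885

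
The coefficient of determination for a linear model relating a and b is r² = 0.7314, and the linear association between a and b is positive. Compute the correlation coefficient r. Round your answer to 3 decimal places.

|r| = √0.7314 = 0.855
The association is positive, so r = 0.855.

0.855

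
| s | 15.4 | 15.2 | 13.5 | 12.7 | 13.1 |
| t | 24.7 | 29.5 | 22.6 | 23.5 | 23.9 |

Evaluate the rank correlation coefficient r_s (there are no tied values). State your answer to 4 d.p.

Rank s: 5, 4, 3, 1, 2
Rank t: 4, 5, 1, 2, 3
d = rank(s) − rank(t): 1, -1, 2, -1, -1; Σd² = 8
ρ = 1 − 6Σd² / [n(n²−1)] = 1 − 6×8 / (5×24) = 1 − 48/120 ≈ 0.6000

0.6000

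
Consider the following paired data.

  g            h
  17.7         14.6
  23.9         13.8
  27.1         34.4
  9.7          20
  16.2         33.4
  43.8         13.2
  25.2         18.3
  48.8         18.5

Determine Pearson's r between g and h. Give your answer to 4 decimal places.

-0.2693

n = 8, Σg = 212.4, Σh = 166.2, Σg² = 6910.36, Σh² = 3953.9, Σgh = 4197.68
nΣgh − ΣgΣh = 33581.44 − 35300.88 = -1719.44
nΣg² − (Σg)² = 55282.88 − 45113.76 = 10169.12; nΣh² − (Σh)² = 31631.2 − 27622.44 = 4008.76
r = -1719.44 / √(10169.12 × 4008.76) = -1719.44 / 6384.7914 ≈ -0.2693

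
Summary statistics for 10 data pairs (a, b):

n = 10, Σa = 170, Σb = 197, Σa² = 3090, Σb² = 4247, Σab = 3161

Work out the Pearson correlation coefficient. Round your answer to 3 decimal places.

r = (nΣab − ΣaΣb) / √[(nΣa² − (Σa)²)(nΣb² − (Σb)²)]
Numerator: 10×3161 − 170×197 = -1880
Denominator: √[(30900 − 28900)(42470 − 38809)] = √[2000 × 3661] = 2705.9194
r = -1880 / 2705.9194 ≈ -0.695

-0.695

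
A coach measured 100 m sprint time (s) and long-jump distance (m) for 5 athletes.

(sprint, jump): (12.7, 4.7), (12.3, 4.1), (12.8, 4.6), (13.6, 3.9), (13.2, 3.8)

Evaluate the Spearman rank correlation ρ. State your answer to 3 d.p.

Rank sprint: 2, 1, 3, 5, 4
Rank jump: 5, 3, 4, 2, 1
d = rank(sprint) − rank(jump): -3, -2, -1, 3, 3; Σd² = 32
ρ = 1 − 6Σd² / [n(n²−1)] = 1 − 6×32 / (5×24) = 1 − 192/120 ≈ -0.600

-0.600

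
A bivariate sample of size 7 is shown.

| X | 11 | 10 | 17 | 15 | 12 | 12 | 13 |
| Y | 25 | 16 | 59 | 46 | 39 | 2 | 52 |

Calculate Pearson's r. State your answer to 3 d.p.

0.749

n = 7, ΣX = 90, ΣY = 239, ΣX² = 1192, ΣY² = 10707, ΣXY = 3296
nΣXY − ΣXΣY = 23072 − 21510 = 1562
nΣX² − (ΣX)² = 8344 − 8100 = 244; nΣY² − (ΣY)² = 74949 − 57121 = 17828
r = 1562 / √(244 × 17828) = 1562 / 2085.6730 ≈ 0.749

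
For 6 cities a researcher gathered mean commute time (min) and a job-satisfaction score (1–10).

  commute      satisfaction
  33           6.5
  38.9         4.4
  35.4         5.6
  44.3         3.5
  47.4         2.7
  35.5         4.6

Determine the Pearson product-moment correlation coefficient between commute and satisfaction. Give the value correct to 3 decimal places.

n = 6, Σx = 234.5, Σy = 27.3, Σx² = 9324.87, Σy² = 133.67, Σxy = 1030.23
nΣxy − ΣxΣy = 6181.38 − 6401.85 = -220.47
nΣx² − (Σx)² = 55949.22 − 54990.25 = 958.97; nΣy² − (Σy)² = 802.02 − 745.29 = 56.73
r = -220.47 / √(958.97 × 56.73) = -220.47 / 233.2432 ≈ -0.945

-0.945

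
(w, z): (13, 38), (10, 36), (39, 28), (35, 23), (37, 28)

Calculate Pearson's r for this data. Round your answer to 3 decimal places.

n = 5, Σw = 134, Σz = 153, Σw² = 4384, Σz² = 4837, Σwz = 3787
nΣwz − ΣwΣz = 18935 − 20502 = -1567
nΣw² − (Σw)² = 21920 − 17956 = 3964; nΣz² − (Σz)² = 24185 − 23409 = 776
r = -1567 / √(3964 × 776) = -1567 / 1753.8711 ≈ -0.893

-0.893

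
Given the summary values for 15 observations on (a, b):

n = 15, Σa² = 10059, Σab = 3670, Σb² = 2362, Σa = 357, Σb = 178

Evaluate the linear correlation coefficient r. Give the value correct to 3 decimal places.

r = (nΣab − ΣaΣb) / √[(nΣa² − (Σa)²)(nΣb² − (Σb)²)]
Numerator: 15×3670 − 357×178 = -8496
Denominator: √[(150885 − 127449)(35430 − 31684)] = √[23436 × 3746] = 9369.6988
r = -8496 / 9369.6988 ≈ -0.907

-0.907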